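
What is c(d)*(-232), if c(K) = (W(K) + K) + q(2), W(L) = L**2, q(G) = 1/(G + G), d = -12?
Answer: -30682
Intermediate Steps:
q(G) = 1/(2*G)
c(K) = 1/4 + K + K**2 (c(K) = (K**2 + K) + (1/2)/2 = (K + K**2) + (1/2)*(1/2) = (K + K**2) + 1/4 = 1/4 + K + K**2)
c(d)*(-232) = (1/4 - 12 + (-12)**2)*(-232) = (1/4 - 12 + 144)*(-232) = (529/4)*(-232) = -30682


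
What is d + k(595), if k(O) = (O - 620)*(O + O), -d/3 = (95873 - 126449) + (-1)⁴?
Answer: 61975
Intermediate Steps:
d = 91725 (d = -3*((95873 - 126449) + (-1)⁴) = -3*(-30576 + 1) = -3*(-30575) = 91725)
k(O) = 2*O*(-620 + O) (k(O) = (-620 + O)*(2*O) = 2*O*(-620 + O))
d + k(595) = 91725 + 2*595*(-620 + 595) = 91725 + 2*595*(-25) = 91725 - 29750 = 61975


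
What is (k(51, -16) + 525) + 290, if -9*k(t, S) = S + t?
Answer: 7300/9 ≈ 811.11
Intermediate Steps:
k(t, S) = -S/9 - t/9 (k(t, S) = -(S + t)/9 = -S/9 - t/9)
(k(51, -16) + 525) + 290 = ((-1/9*(-16) - 1/9*51) + 525) + 290 = ((16/9 - 17/3) + 525) + 290 = (-35/9 + 525) + 290 = 4690/9 + 290 = 7300/9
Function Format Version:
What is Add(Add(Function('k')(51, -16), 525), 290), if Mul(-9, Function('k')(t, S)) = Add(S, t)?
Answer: Rational(7300, 9) ≈ 811.11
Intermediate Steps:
Function('k')(t, S) = Add(Mul(Rational(-1, 9), S), Mul(Rational(-1, 9), t)) (Function('k')(t, S) = Mul(Rational(-1, 9), Add(S, t)) = Add(Mul(Rational(-1, 9), S), Mul(Rational(-1, 9), t)))
Add(Add(Function('k')(51, -16), 525), 290) = Add(Add(Add(Mul(Rational(-1, 9), -16), Mul(Rational(-1, 9), 51)), 525), 290) = Add(Add(Add(Rational(16, 9), Rational(-17, 3)), 525), 290) = Add(Add(Rational(-35, 9), 525), 290) = Add(Rational(4690, 9), 290) = Rational(7300, 9)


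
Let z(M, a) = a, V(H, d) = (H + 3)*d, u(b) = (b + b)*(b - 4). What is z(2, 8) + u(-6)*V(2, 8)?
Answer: 4808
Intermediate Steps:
u(b) = 2*b*(-4 + b) (u(b) = (2*b)*(-4 + b) = 2*b*(-4 + b))
V(H, d) = d*(3 + H) (V(H, d) = (3 + H)*d = d*(3 + H))
z(2, 8) + u(-6)*V(2, 8) = 8 + (2*(-6)*(-4 - 6))*(8*(3 + 2)) = 8 + (2*(-6)*(-10))*(8*5) = 8 + 120*40 = 8 + 4800 = 4808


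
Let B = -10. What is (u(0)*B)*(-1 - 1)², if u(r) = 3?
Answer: -120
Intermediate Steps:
(u(0)*B)*(-1 - 1)² = (3*(-10))*(-1 - 1)² = -30*(-2)² = -30*4 = -120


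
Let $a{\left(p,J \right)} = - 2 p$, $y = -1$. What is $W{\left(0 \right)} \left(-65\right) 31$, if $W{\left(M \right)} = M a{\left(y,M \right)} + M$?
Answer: $0$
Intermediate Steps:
$W{\left(M \right)} = 3 M$ ($W{\left(M \right)} = M \left(\left(-2\right) \left(-1\right)\right) + M = M 2 + M = 2 M + M = 3 M$)
$W{\left(0 \right)} \left(-65\right) 31 = 3 \cdot 0 \left(-65\right) 31 = 0 \left(-65\right) 31 = 0 \cdot 31 = 0$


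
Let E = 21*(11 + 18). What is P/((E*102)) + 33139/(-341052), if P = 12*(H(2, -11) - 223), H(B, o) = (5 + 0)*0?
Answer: -165065753/1176970452 ≈ -0.14025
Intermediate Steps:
H(B, o) = 0 (H(B, o) = 5*0 = 0)
P = -2676 (P = 12*(0 - 223) = 12*(-223) = -2676)
E = 609 (E = 21*29 = 609)
P/((E*102)) + 33139/(-341052) = -2676/(609*102) + 33139/(-341052) = -2676/62118 + 33139*(-1/341052) = -2676*1/62118 - 33139/341052 = -446/10353 - 33139/341052 = -165065753/1176970452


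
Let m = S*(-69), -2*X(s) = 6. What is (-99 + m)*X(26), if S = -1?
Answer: 90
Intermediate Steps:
X(s) = -3 (X(s) = -½*6 = -3)
m = 69 (m = -1*(-69) = 69)
(-99 + m)*X(26) = (-99 + 69)*(-3) = -30*(-3) = 90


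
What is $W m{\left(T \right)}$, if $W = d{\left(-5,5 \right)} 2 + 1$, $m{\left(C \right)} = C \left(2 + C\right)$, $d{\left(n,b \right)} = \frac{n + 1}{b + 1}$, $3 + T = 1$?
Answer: $0$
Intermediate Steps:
$T = -2$ ($T = -3 + 1 = -2$)
$d{\left(n,b \right)} = \frac{1 + n}{1 + b}$
$W = - \frac{1}{3}$ ($W = \frac{1 - 5}{1 + 5} \cdot 2 + 1 = \frac{1}{6} \left(-4\right) 2 + 1 = \left(- \frac{2}{3}\right) 2 + 1 = - \frac{4}{3} + 1 = - \frac{1}{3} \approx -0.33333$)
$W m{\left(T \right)} = - \frac{\left(-2\right) \left(2 - 2\right)}{3} = - \frac{\left(-2\right) 0}{3} = \left(- \frac{1}{3}\right) 0 = 0$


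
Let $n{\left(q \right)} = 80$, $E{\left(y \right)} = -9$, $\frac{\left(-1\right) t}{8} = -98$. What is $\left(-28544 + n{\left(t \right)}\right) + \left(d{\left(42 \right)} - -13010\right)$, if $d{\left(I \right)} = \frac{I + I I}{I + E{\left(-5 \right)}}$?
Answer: $- \frac{169392}{11} \approx -15399.0$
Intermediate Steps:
$t = 784$ ($t = \left(-8\right) \left(-98\right) = 784$)
$d{\left(I \right)} = \frac{I + I^{2}}{-9 + I}$ ($d{\left(I \right)} = \frac{I + I I}{I - 9} = \frac{I + I^{2}}{-9 + I}$)
$\left(-28544 + n{\left(t \right)}\right) + \left(d{\left(42 \right)} - -13010\right) = \left(-28544 + 80\right) + \left(\frac{42 \left(1 + 42\right)}{-9 + 42} - -13010\right) = -28464 + \left(42 \cdot \frac{1}{33} \cdot 43 + 13010\right) = -28464 + \left(\frac{602}{11} + 13010\right) = -28464 + \frac{143712}{11} = - \frac{169392}{11}$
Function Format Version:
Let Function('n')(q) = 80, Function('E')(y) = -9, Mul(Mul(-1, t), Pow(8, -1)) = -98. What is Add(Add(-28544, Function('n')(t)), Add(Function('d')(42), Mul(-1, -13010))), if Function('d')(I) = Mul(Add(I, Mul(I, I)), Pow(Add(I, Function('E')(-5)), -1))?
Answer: Rational(-169392, 11) ≈ -15399.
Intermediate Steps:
t = 784 (t = Mul(-8, -98) = 784)
Function('d')(I) = Mul(Pow(Add(-9, I), -1), Add(I, Pow(I, 2))) (Function('d')(I) = Mul(Add(I, Mul(I, I)), Pow(Add(I, -9), -1)) = Mul(Add(I, Pow(I, 2)), Pow(Add(-9, I), -1)) = Mul(Pow(Add(-9, I), -1), Add(I, Pow(I, 2))))
Add(Add(-28544, Function('n')(t)), Add(Function('d')(42), Mul(-1, -13010))) = Add(Add(-28544, 80), Add(Mul(42, Pow(Add(-9, 42), -1), Add(1, 42)), Mul(-1, -13010))) = Add(-28464, Add(Mul(42, Pow(33, -1), 43), 13010)) = Add(-28464, Add(Mul(42, Rational(1, 33), 43), 13010)) = Add(-28464, Add(Rational(602, 11), 13010)) = Add(-28464, Rational(143712, 11)) = Rational(-169392, 11)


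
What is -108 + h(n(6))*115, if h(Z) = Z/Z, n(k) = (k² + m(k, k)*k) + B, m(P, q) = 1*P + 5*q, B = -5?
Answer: 7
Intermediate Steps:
m(P, q) = P + 5*q
n(k) = -5 + 7*k² (n(k) = (k² + (k + 5*k)*k) - 5 = (k² + (6*k)*k) - 5 = (k² + 6*k²) - 5 = 7*k² - 5 = -5 + 7*k²)
h(Z) = 1
-108 + h(n(6))*115 = -108 + 1*115 = -108 + 115 = 7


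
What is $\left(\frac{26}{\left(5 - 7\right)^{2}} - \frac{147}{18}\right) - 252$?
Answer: $- \frac{761}{3} \approx -253.67$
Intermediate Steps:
$\left(\frac{26}{\left(5 - 7\right)^{2}} - \frac{147}{18}\right) - 252 = \left(\frac{26}{\left(-2\right)^{2}} - \frac{49}{6}\right) - 252 = \left(\frac{26}{4} - \frac{49}{6}\right) - 252 = \left(26 \cdot \frac{1}{4} - \frac{49}{6}\right) - 252 = \left(\frac{13}{2} - \frac{49}{6}\right) - 252 = - \frac{5}{3} - 252 = - \frac{761}{3}$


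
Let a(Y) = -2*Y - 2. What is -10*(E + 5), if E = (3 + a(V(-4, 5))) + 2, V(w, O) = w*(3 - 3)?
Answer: -80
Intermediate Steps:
V(w, O) = 0 (V(w, O) = w*0 = 0)
a(Y) = -2 - 2*Y
E = 3 (E = (3 + (-2 - 2*0)) + 2 = (3 + (-2 + 0)) + 2 = (3 - 2) + 2 = 1 + 2 = 3)
-10*(E + 5) = -10*(3 + 5) = -10*8 = -80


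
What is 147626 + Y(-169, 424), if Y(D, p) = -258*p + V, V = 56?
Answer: 38290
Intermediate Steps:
Y(D, p) = 56 - 258*p (Y(D, p) = -258*p + 56 = 56 - 258*p)
147626 + Y(-169, 424) = 147626 + (56 - 258*424) = 147626 + (56 - 109392) = 147626 - 109336 = 38290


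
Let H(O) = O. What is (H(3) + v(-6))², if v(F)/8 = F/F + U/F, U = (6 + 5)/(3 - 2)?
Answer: 121/9 ≈ 13.444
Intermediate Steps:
U = 11 (U = 11/1 = 11*1 = 11)
v(F) = 8 + 88/F (v(F) = 8*(F/F + 11/F) = 8*(1 + 11/F) = 8 + 88/F)
(H(3) + v(-6))² = (3 + (8 + 88/(-6)))² = (3 + (8 + 88*(-⅙)))² = (3 + (8 - 44/3))² = (3 - 20/3)² = (-11/3)² = 121/9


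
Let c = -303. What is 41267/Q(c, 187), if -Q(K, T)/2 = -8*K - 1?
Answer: -41267/4846 ≈ -8.5157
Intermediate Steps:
Q(K, T) = 2 + 16*K (Q(K, T) = -2*(-8*K - 1) = -2*(-1 - 8*K) = 2 + 16*K)
41267/Q(c, 187) = 41267/(2 + 16*(-303)) = 41267/(2 - 4848) = 41267/(-4846) = 41267*(-1/4846) = -41267/4846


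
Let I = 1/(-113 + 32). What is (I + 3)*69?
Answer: 5566/27 ≈ 206.15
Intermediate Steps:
I = -1/81 (I = 1/(-81) = -1/81 ≈ -0.012346)
(I + 3)*69 = (-1/81 + 3)*69 = (242/81)*69 = 5566/27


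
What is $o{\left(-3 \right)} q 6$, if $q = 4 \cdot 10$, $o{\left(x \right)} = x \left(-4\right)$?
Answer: $2880$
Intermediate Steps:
$o{\left(x \right)} = - 4 x$
$q = 40$
$o{\left(-3 \right)} q 6 = \left(-4\right) \left(-3\right) 40 \cdot 6 = 12 \cdot 40 \cdot 6 = 480 \cdot 6 = 2880$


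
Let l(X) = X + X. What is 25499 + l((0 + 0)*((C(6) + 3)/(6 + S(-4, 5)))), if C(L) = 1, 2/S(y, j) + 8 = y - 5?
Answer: 25499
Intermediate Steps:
S(y, j) = 2/(-13 + y) (S(y, j) = 2/(-8 + (y - 5)) = 2/(-8 + (-5 + y)) = 2/(-13 + y))
l(X) = 2*X
25499 + l((0 + 0)*((C(6) + 3)/(6 + S(-4, 5)))) = 25499 + 2*((0 + 0)*((1 + 3)/(6 + 2/(-13 - 4)))) = 25499 + 2*(0*(4/(6 + 2/(-17)))) = 25499 + 2*(0*(4/(6 + 2*(-1/17)))) = 25499 + 2*(0*(4/(6 - 2/17))) = 25499 + 2*(0*(4/(100/17))) = 25499 + 2*(0*(4*(17/100))) = 25499 + 2*(0*(17/25)) = 25499 + 2*0 = 25499 + 0 = 25499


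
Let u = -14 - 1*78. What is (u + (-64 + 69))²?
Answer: 7569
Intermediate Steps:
u = -92 (u = -14 - 78 = -92)
(u + (-64 + 69))² = (-92 + (-64 + 69))² = (-92 + 5)² = (-87)² = 7569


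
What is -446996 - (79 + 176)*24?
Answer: -453116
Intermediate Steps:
-446996 - (79 + 176)*24 = -446996 - 255*24 = -446996 - 1*6120 = -446996 - 6120 = -453116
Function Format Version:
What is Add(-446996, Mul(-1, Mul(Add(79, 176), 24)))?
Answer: -453116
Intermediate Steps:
Add(-446996, Mul(-1, Mul(Add(79, 176), 24))) = Add(-446996, Mul(-1, Mul(255, 24))) = Add(-446996, Mul(-1, 6120)) = Add(-446996, -6120) = -453116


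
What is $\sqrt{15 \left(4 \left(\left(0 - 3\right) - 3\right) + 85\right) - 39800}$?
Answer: $i \sqrt{38885} \approx 197.19 i$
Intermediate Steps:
$\sqrt{15 \left(4 \left(\left(0 - 3\right) - 3\right) + 85\right) - 39800} = \sqrt{15 \left(4 \left(-3 - 3\right) + 85\right) - 39800} = \sqrt{15 \left(4 \left(-6\right) + 85\right) - 39800} = \sqrt{15 \left(-24 + 85\right) - 39800} = \sqrt{15 \cdot 61 - 39800} = \sqrt{915 - 39800} = \sqrt{-38885} = i \sqrt{38885}$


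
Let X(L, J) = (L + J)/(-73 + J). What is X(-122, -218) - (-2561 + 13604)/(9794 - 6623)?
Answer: -711791/307587 ≈ -2.3141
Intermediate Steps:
X(L, J) = (J + L)/(-73 + J)
X(-122, -218) - (-2561 + 13604)/(9794 - 6623) = (-218 - 122)/(-73 - 218) - (-2561 + 13604)/(9794 - 6623) = -340/(-291) - 11043/3171 = -1/291*(-340) - 11043/3171 = 340/291 - 1*3681/1057 = 340/291 - 3681/1057 = -711791/307587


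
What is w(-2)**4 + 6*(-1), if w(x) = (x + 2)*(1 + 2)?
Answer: -6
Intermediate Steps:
w(x) = 6 + 3*x (w(x) = (2 + x)*3 = 6 + 3*x)
w(-2)**4 + 6*(-1) = (6 + 3*(-2))**4 + 6*(-1) = (6 - 6)**4 - 6 = 0**4 - 6 = 0 - 6 = -6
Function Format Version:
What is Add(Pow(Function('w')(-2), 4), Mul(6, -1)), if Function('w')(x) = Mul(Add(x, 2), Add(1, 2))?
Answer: -6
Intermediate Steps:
Function('w')(x) = Add(6, Mul(3, x)) (Function('w')(x) = Mul(Add(2, x), 3) = Add(6, Mul(3, x)))
Add(Pow(Function('w')(-2), 4), Mul(6, -1)) = Add(Pow(Add(6, Mul(3, -2)), 4), Mul(6, -1)) = Add(Pow(Add(6, -6), 4), -6) = Add(Pow(0, 4), -6) = Add(0, -6) = -6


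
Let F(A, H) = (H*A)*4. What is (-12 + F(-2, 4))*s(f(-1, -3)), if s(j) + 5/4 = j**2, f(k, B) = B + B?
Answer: -1529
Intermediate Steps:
f(k, B) = 2*B
F(A, H) = 4*A*H (F(A, H) = (A*H)*4 = 4*A*H)
s(j) = -5/4 + j**2
(-12 + F(-2, 4))*s(f(-1, -3)) = (-12 + 4*(-2)*4)*(-5/4 + (2*(-3))**2) = (-12 - 32)*(-5/4 + (-6)**2) = -44*(-5/4 + 36) = -44*139/4 = -1529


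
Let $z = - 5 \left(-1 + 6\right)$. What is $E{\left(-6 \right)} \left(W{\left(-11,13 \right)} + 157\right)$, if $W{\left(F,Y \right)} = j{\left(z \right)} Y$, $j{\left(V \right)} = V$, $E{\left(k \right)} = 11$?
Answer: $-1848$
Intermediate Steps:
$z = -25$ ($z = \left(-5\right) 5 = -25$)
$W{\left(F,Y \right)} = - 25 Y$
$E{\left(-6 \right)} \left(W{\left(-11,13 \right)} + 157\right) = 11 \left(\left(-25\right) 13 + 157\right) = 11 \left(-325 + 157\right) = 11 \left(-168\right) = -1848$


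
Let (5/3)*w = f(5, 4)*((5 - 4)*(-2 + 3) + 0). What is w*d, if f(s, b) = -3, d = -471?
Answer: 4239/5 ≈ 847.80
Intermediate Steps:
w = -9/5 (w = 3*(-3*((5 - 4)*(-2 + 3) + 0))/5 = 3*(-3*(1*1 + 0))/5 = 3*(-3*(1 + 0))/5 = 3*(-3*1)/5 = (3/5)*(-3) = -9/5 ≈ -1.8000)
w*d = -9/5*(-471) = 4239/5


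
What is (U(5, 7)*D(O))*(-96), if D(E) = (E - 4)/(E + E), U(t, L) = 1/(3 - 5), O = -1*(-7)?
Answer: 72/7 ≈ 10.286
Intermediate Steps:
O = 7
U(t, L) = -½ (U(t, L) = 1/(-2) = -½)
D(E) = (-4 + E)/(2*E) (D(E) = (-4 + E)/((2*E)) = (-4 + E)*(1/(2*E)) = (-4 + E)/(2*E))
(U(5, 7)*D(O))*(-96) = -(-4 + 7)/(4*7)*(-96) = -3/(4*7)*(-96) = -½*3/14*(-96) = -3/28*(-96) = 72/7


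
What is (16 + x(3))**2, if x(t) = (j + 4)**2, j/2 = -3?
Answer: 400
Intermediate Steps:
j = -6 (j = 2*(-3) = -6)
x(t) = 4 (x(t) = (-6 + 4)**2 = (-2)**2 = 4)
(16 + x(3))**2 = (16 + 4)**2 = 20**2 = 400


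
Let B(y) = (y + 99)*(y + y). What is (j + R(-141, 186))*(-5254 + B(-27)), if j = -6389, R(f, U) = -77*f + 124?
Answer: -41980064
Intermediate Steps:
R(f, U) = 124 - 77*f
B(y) = 2*y*(99 + y) (B(y) = (99 + y)*(2*y) = 2*y*(99 + y))
(j + R(-141, 186))*(-5254 + B(-27)) = (-6389 + (124 - 77*(-141)))*(-5254 + 2*(-27)*(99 - 27)) = (-6389 + (124 + 10857))*(-5254 + 2*(-27)*72) = (-6389 + 10981)*(-5254 - 3888) = 4592*(-9142) = -41980064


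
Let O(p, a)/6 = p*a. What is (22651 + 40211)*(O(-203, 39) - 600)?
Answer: -3023787924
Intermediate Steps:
O(p, a) = 6*a*p (O(p, a) = 6*(p*a) = 6*(a*p) = 6*a*p)
(22651 + 40211)*(O(-203, 39) - 600) = (22651 + 40211)*(6*39*(-203) - 600) = 62862*(-47502 - 600) = 62862*(-48102) = -3023787924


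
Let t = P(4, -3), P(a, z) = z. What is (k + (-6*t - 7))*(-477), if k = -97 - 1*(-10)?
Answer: 36252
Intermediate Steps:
t = -3
k = -87 (k = -97 + 10 = -87)
(k + (-6*t - 7))*(-477) = (-87 + (-6*(-3) - 7))*(-477) = (-87 + (18 - 7))*(-477) = (-87 + 11)*(-477) = -76*(-477) = 36252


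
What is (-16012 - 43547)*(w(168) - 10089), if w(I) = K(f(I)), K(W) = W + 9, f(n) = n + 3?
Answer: 590170131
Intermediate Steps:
f(n) = 3 + n
K(W) = 9 + W
w(I) = 12 + I (w(I) = 9 + (3 + I) = 12 + I)
(-16012 - 43547)*(w(168) - 10089) = (-16012 - 43547)*((12 + 168) - 10089) = -59559*(180 - 10089) = -59559*(-9909) = 590170131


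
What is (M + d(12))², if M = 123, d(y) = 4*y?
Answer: 29241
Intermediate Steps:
(M + d(12))² = (123 + 4*12)² = (123 + 48)² = 171² = 29241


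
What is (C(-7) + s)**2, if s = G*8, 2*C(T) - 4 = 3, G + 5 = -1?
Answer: 7921/4 ≈ 1980.3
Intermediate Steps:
G = -6 (G = -5 - 1 = -6)
C(T) = 7/2 (C(T) = 2 + (1/2)*3 = 2 + 3/2 = 7/2)
s = -48 (s = -6*8 = -48)
(C(-7) + s)**2 = (7/2 - 48)**2 = (-89/2)**2 = 7921/4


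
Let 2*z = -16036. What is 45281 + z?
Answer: 37263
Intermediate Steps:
z = -8018 (z = (1/2)*(-16036) = -8018)
45281 + z = 45281 - 8018 = 37263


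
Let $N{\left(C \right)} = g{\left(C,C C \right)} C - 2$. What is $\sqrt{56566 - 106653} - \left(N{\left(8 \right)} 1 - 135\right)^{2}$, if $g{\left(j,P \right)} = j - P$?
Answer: $-342225 + i \sqrt{50087} \approx -3.4223 \cdot 10^{5} + 223.8 i$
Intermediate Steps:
$N{\left(C \right)} = -2 + C \left(C - C^{2}\right)$ ($N{\left(C \right)} = \left(C - C C\right) C - 2 = \left(C - C^{2}\right) C - 2 = C \left(C - C^{2}\right) - 2 = -2 + C \left(C - C^{2}\right)$)
$\sqrt{56566 - 106653} - \left(N{\left(8 \right)} 1 - 135\right)^{2} = \sqrt{56566 - 106653} - \left(\left(-2 + 8^{2} - 8^{3}\right) 1 - 135\right)^{2} = \sqrt{-50087} - \left(\left(-2 + 64 - 512\right) 1 - 135\right)^{2} = i \sqrt{50087} - \left(\left(-2 + 64 - 512\right) 1 - 135\right)^{2} = i \sqrt{50087} - \left(\left(-450\right) 1 - 135\right)^{2} = i \sqrt{50087} - \left(-450 - 135\right)^{2} = i \sqrt{50087} - \left(-585\right)^{2} = i \sqrt{50087} - 342225 = -342225 + i \sqrt{50087}$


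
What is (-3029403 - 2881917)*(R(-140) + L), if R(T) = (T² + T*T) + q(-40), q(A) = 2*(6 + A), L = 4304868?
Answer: -25678774080000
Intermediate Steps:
q(A) = 12 + 2*A
R(T) = -68 + 2*T² (R(T) = (T² + T*T) + (12 + 2*(-40)) = (T² + T²) + (12 - 80) = 2*T² - 68 = -68 + 2*T²)
(-3029403 - 2881917)*(R(-140) + L) = (-3029403 - 2881917)*((-68 + 2*(-140)²) + 4304868) = -5911320*((-68 + 2*19600) + 4304868) = -5911320*((-68 + 39200) + 4304868) = -5911320*(39132 + 4304868) = -5911320*4344000 = -25678774080000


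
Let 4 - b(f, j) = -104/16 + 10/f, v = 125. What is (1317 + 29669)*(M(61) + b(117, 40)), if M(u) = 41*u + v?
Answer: 9557957053/117 ≈ 8.1692e+7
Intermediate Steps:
M(u) = 125 + 41*u (M(u) = 41*u + 125 = 125 + 41*u)
b(f, j) = 21/2 - 10/f (b(f, j) = 4 - (-104/16 + 10/f) = 4 - (-104*1/16 + 10/f) = 4 - (-13/2 + 10/f) = 4 + (13/2 - 10/f) = 21/2 - 10/f)
(1317 + 29669)*(M(61) + b(117, 40)) = (1317 + 29669)*((125 + 41*61) + (21/2 - 10/117)) = 30986*((125 + 2501) + (21/2 - 10*1/117)) = 30986*(2626 + (21/2 - 10/117)) = 30986*(2626 + 2437/234) = 30986*(616921/234) = 9557957053/117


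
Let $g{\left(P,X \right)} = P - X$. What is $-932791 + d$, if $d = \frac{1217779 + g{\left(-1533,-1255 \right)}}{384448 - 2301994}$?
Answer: $- \frac{1788670868387}{1917546} \approx -9.3279 \cdot 10^{5}$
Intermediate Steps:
$d = - \frac{1217501}{1917546}$ ($d = \frac{1217779 - 278}{384448 - 2301994} = \frac{1217779 + \left(-1533 + 1255\right)}{-1917546} = \left(1217779 - 278\right) \left(- \frac{1}{1917546}\right) = 1217501 \left(- \frac{1}{1917546}\right) = - \frac{1217501}{1917546} \approx -0.63493$)
$-932791 + d = -932791 - \frac{1217501}{1917546} = - \frac{1788670868387}{1917546}$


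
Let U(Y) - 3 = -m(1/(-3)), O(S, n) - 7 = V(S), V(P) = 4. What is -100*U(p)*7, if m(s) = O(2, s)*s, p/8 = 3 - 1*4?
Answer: -14000/3 ≈ -4666.7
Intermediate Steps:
p = -8 (p = 8*(3 - 1*4) = 8*(3 - 4) = 8*(-1) = -8)
O(S, n) = 11 (O(S, n) = 7 + 4 = 11)
m(s) = 11*s
U(Y) = 20/3 (U(Y) = 3 - 11/(-3) = 3 - 11*(-1)/3 = 3 - 1*(-11/3) = 3 + 11/3 = 20/3)
-100*U(p)*7 = -100*20/3*7 = -2000/3*7 = -14000/3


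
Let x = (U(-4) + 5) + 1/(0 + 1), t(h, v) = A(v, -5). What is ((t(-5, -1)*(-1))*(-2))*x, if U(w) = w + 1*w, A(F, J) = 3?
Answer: -12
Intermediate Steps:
U(w) = 2*w (U(w) = w + w = 2*w)
t(h, v) = 3
x = -2 (x = (2*(-4) + 5) + 1/(0 + 1) = (-8 + 5) + 1/1 = -3 + 1 = -2)
((t(-5, -1)*(-1))*(-2))*x = ((3*(-1))*(-2))*(-2) = -3*(-2)*(-2) = 6*(-2) = -12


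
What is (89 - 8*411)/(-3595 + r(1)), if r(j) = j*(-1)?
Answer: 3199/3596 ≈ 0.88960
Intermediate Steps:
r(j) = -j
(89 - 8*411)/(-3595 + r(1)) = (89 - 8*411)/(-3595 - 1*1) = (89 - 3288)/(-3595 - 1) = -3199/(-3596) = -3199*(-1/3596) = 3199/3596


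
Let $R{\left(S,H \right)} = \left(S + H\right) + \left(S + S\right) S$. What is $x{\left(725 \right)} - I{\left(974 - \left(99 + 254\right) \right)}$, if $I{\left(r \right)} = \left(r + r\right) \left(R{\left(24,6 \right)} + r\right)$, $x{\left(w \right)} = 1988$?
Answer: $-2237338$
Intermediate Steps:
$R{\left(S,H \right)} = H + S + 2 S^{2}$ ($R{\left(S,H \right)} = \left(H + S\right) + 2 S S = \left(H + S\right) + 2 S^{2} = H + S + 2 S^{2}$)
$I{\left(r \right)} = 2 r \left(1182 + r\right)$ ($I{\left(r \right)} = \left(r + r\right) \left(\left(6 + 24 + 2 \cdot 24^{2}\right) + r\right) = 2 r \left(\left(6 + 24 + 2 \cdot 576\right) + r\right) = 2 r \left(\left(6 + 24 + 1152\right) + r\right) = 2 r \left(1182 + r\right)$)
$x{\left(725 \right)} - I{\left(974 - \left(99 + 254\right) \right)} = 1988 - 2 \left(974 - \left(99 + 254\right)\right) \left(1182 + \left(974 - \left(99 + 254\right)\right)\right) = 1988 - 2 \left(974 - 353\right) \left(1182 + \left(974 - 353\right)\right) = 1988 - 2 \cdot 621 \left(1182 + 621\right) = 1988 - 2 \cdot 621 \cdot 1803 = 1988 - 2239326 = -2237338$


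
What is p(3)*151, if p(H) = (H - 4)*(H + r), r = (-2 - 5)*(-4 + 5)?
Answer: 604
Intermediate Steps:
r = -7 (r = -7*1 = -7)
p(H) = (-7 + H)*(-4 + H) (p(H) = (H - 4)*(H - 7) = (-4 + H)*(-7 + H) = (-7 + H)*(-4 + H))
p(3)*151 = (28 + 3² - 11*3)*151 = (28 + 9 - 33)*151 = 4*151 = 604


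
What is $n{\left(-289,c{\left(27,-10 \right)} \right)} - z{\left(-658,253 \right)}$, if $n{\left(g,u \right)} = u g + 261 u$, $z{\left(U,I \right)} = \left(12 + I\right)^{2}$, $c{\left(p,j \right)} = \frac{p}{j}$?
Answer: $- \frac{350747}{5} \approx -70149.0$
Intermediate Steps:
$n{\left(g,u \right)} = 261 u + g u$ ($n{\left(g,u \right)} = g u + 261 u = 261 u + g u$)
$n{\left(-289,c{\left(27,-10 \right)} \right)} - z{\left(-658,253 \right)} = \frac{27}{-10} \left(261 - 289\right) - \left(12 + 253\right)^{2} = 27 \left(- \frac{1}{10}\right) \left(-28\right) - 265^{2} = \left(- \frac{27}{10}\right) \left(-28\right) - 70225 = \frac{378}{5} - 70225 = - \frac{350747}{5}$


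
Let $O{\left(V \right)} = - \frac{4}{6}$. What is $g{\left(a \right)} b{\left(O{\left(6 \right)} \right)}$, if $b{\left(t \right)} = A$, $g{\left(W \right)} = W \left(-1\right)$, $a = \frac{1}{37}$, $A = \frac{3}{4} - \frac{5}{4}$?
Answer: $\frac{1}{74} \approx 0.013514$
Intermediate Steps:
$A = - \frac{1}{2}$ ($A = 3 \cdot \frac{1}{4} - \frac{5}{4} = \frac{3}{4} - \frac{5}{4} = - \frac{1}{2} \approx -0.5$)
$a = \frac{1}{37} \approx 0.027027$
$g{\left(W \right)} = - W$
$O{\left(V \right)} = - \frac{2}{3}$ ($O{\left(V \right)} = \left(-4\right) \frac{1}{6} = - \frac{2}{3}$)
$b{\left(t \right)} = - \frac{1}{2}$
$g{\left(a \right)} b{\left(O{\left(6 \right)} \right)} = \left(-1\right) \frac{1}{37} \left(- \frac{1}{2}\right) = \left(- \frac{1}{37}\right) \left(- \frac{1}{2}\right) = \frac{1}{74}$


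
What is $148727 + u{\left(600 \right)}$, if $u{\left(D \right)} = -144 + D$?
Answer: $149183$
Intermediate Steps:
$148727 + u{\left(600 \right)} = 148727 + \left(-144 + 600\right) = 148727 + 456 = 149183$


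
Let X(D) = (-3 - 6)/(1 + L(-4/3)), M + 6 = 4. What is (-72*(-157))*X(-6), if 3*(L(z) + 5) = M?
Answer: 152604/7 ≈ 21801.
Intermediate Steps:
M = -2 (M = -6 + 4 = -2)
L(z) = -17/3 (L(z) = -5 + (1/3)*(-2) = -5 - 2/3 = -17/3)
X(D) = 27/14 (X(D) = (-3 - 6)/(1 - 17/3) = -9/(-14/3) = -9*(-3/14) = 27/14)
(-72*(-157))*X(-6) = -72*(-157)*(27/14) = 11304*(27/14) = 152604/7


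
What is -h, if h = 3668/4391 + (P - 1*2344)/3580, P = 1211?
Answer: -8156437/15719780 ≈ -0.51886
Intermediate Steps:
h = 8156437/15719780 (h = 3668/4391 + (1211 - 1*2344)/3580 = 3668*(1/4391) + (1211 - 2344)*(1/3580) = 3668/4391 - 1133*1/3580 = 3668/4391 - 1133/3580 = 8156437/15719780 ≈ 0.51886)
-h = -1*8156437/15719780 = -8156437/15719780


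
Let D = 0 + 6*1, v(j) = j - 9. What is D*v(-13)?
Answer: -132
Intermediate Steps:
v(j) = -9 + j
D = 6 (D = 0 + 6 = 6)
D*v(-13) = 6*(-9 - 13) = 6*(-22) = -132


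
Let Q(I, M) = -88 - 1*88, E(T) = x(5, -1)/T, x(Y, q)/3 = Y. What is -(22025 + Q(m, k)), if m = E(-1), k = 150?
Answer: -21849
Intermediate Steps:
x(Y, q) = 3*Y
E(T) = 15/T (E(T) = (3*5)/T = 15/T)
m = -15 (m = 15/(-1) = 15*(-1) = -15)
Q(I, M) = -176 (Q(I, M) = -88 - 88 = -176)
-(22025 + Q(m, k)) = -(22025 - 176) = -1*21849 = -21849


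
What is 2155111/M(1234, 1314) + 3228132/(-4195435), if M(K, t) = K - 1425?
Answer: -9042244691497/801328085 ≈ -11284.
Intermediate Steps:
M(K, t) = -1425 + K
2155111/M(1234, 1314) + 3228132/(-4195435) = 2155111/(-1425 + 1234) + 3228132/(-4195435) = 2155111/(-191) + 3228132*(-1/4195435) = 2155111*(-1/191) - 3228132/4195435 = -2155111/191 - 3228132/4195435 = -9042244691497/801328085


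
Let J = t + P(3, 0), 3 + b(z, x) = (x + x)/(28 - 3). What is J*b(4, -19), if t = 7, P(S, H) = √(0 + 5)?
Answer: -791/25 - 113*√5/25 ≈ -41.747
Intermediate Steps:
P(S, H) = √5
b(z, x) = -3 + 2*x/25 (b(z, x) = -3 + (x + x)/(28 - 3) = -3 + (2*x)/25 = -3 + (2*x)*(1/25) = -3 + 2*x/25)
J = 7 + √5 ≈ 9.2361
J*b(4, -19) = (7 + √5)*(-3 + (2/25)*(-19)) = (7 + √5)*(-3 - 38/25) = (7 + √5)*(-113/25) = -791/25 - 113*√5/25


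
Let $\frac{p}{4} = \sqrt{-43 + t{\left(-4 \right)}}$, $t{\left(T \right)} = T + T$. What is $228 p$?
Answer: $912 i \sqrt{51} \approx 6513.0 i$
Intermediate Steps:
$t{\left(T \right)} = 2 T$
$p = 4 i \sqrt{51}$ ($p = 4 \sqrt{-43 + 2 \left(-4\right)} = 4 \sqrt{-43 - 8} = 4 \sqrt{-51} = 4 i \sqrt{51} \approx 28.566 i$)
$228 p = 228 \cdot 4 i \sqrt{51} = 912 i \sqrt{51}$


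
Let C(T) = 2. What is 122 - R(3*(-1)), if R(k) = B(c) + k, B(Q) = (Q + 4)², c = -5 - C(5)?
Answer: 116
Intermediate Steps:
c = -7 (c = -5 - 1*2 = -5 - 2 = -7)
B(Q) = (4 + Q)²
R(k) = 9 + k (R(k) = (4 - 7)² + k = (-3)² + k = 9 + k)
122 - R(3*(-1)) = 122 - (9 + 3*(-1)) = 122 - (9 - 3) = 122 - 1*6 = 122 - 6 = 116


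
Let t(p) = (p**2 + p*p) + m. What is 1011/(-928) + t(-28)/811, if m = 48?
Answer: 679727/752608 ≈ 0.90316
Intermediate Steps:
t(p) = 48 + 2*p**2 (t(p) = (p**2 + p*p) + 48 = (p**2 + p**2) + 48 = 2*p**2 + 48 = 48 + 2*p**2)
1011/(-928) + t(-28)/811 = 1011/(-928) + (48 + 2*(-28)**2)/811 = 1011*(-1/928) + (48 + 2*784)*(1/811) = -1011/928 + (48 + 1568)*(1/811) = -1011/928 + 1616*(1/811) = -1011/928 + 1616/811 = 679727/752608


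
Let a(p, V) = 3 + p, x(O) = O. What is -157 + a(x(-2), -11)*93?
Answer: -64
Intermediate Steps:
-157 + a(x(-2), -11)*93 = -157 + (3 - 2)*93 = -157 + 1*93 = -157 + 93 = -64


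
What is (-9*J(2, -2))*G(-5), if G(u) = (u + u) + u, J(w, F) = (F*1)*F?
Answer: 540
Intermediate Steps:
J(w, F) = F**2 (J(w, F) = F*F = F**2)
G(u) = 3*u (G(u) = 2*u + u = 3*u)
(-9*J(2, -2))*G(-5) = (-9*(-2)**2)*(3*(-5)) = -9*4*(-15) = -36*(-15) = 540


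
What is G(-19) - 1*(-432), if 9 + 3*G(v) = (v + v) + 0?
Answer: 1249/3 ≈ 416.33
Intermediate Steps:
G(v) = -3 + 2*v/3 (G(v) = -3 + ((v + v) + 0)/3 = -3 + (2*v + 0)/3 = -3 + (2*v)/3 = -3 + 2*v/3)
G(-19) - 1*(-432) = (-3 + (2/3)*(-19)) - 1*(-432) = (-3 - 38/3) + 432 = -47/3 + 432 = 1249/3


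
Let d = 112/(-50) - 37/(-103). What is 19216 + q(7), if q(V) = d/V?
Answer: 346363557/18025 ≈ 19216.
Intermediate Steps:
d = -4843/2575 (d = 112*(-1/50) - 37*(-1/103) = -56/25 + 37/103 = -4843/2575 ≈ -1.8808)
q(V) = -4843/(2575*V)
19216 + q(7) = 19216 - 4843/2575/7 = 19216 - 4843/2575*⅐ = 19216 - 4843/18025 = 346363557/18025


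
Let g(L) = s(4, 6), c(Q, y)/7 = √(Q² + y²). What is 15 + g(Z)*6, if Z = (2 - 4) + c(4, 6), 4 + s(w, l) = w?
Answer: 15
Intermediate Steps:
c(Q, y) = 7*√(Q² + y²)
s(w, l) = -4 + w
Z = -2 + 14*√13 (Z = (2 - 4) + 7*√(4² + 6²) = -2 + 7*√(16 + 36) = -2 + 7*√52 = -2 + 7*(2*√13) = -2 + 14*√13 ≈ 48.478)
g(L) = 0 (g(L) = -4 + 4 = 0)
15 + g(Z)*6 = 15 + 0*6 = 15 + 0 = 15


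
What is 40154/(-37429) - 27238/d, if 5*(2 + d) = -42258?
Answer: 1700113119/791024486 ≈ 2.1493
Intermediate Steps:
d = -42268/5 (d = -2 + (1/5)*(-42258) = -2 - 42258/5 = -42268/5 ≈ -8453.6)
40154/(-37429) - 27238/d = 40154/(-37429) - 27238/(-42268/5) = 40154*(-1/37429) - 27238*(-5/42268) = -40154/37429 + 68095/21134 = 1700113119/791024486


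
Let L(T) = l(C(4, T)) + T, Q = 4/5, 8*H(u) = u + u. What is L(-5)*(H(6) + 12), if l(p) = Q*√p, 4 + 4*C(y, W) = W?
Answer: -135/2 + 81*I/5 ≈ -67.5 + 16.2*I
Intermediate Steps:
H(u) = u/4 (H(u) = (u + u)/8 = (2*u)/8 = u/4)
C(y, W) = -1 + W/4
Q = ⅘ (Q = 4*(⅕) = ⅘ ≈ 0.80000)
l(p) = 4*√p/5
L(T) = T + 4*√(-1 + T/4)/5 (L(T) = 4*√(-1 + T/4)/5 + T = T + 4*√(-1 + T/4)/5)
L(-5)*(H(6) + 12) = (-5 + 2*√(-4 - 5)/5)*((¼)*6 + 12) = (-5 + 2*√(-9)/5)*(3/2 + 12) = (-5 + 2*(3*I)/5)*(27/2) = (-5 + 6*I/5)*(27/2) = -135/2 + 81*I/5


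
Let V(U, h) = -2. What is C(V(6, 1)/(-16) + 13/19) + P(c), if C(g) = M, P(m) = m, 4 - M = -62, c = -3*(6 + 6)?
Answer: 30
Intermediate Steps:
c = -36 (c = -3*12 = -36)
M = 66 (M = 4 - 1*(-62) = 4 + 62 = 66)
C(g) = 66
C(V(6, 1)/(-16) + 13/19) + P(c) = 66 - 36 = 30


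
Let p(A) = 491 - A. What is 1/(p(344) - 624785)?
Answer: -1/624638 ≈ -1.6009e-6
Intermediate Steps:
1/(p(344) - 624785) = 1/((491 - 1*344) - 624785) = 1/((491 - 344) - 624785) = 1/(147 - 624785) = 1/(-624638) = -1/624638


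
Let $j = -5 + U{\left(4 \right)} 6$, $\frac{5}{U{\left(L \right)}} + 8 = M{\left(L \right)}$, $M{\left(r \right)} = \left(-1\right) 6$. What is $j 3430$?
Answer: $-24500$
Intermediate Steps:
$M{\left(r \right)} = -6$
$U{\left(L \right)} = - \frac{5}{14}$ ($U{\left(L \right)} = \frac{5}{-8 - 6} = \frac{5}{-14} = 5 \left(- \frac{1}{14}\right) = - \frac{5}{14}$)
$j = - \frac{50}{7}$ ($j = -5 - \frac{15}{7} = - \frac{50}{7} \approx -7.1429$)
$j 3430 = \left(- \frac{50}{7}\right) 3430 = -24500$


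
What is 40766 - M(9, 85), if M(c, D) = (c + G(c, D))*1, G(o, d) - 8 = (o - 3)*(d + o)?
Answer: 40185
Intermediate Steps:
G(o, d) = 8 + (-3 + o)*(d + o) (G(o, d) = 8 + (o - 3)*(d + o) = 8 + (-3 + o)*(d + o))
M(c, D) = 8 + c² - 3*D - 2*c + D*c (M(c, D) = (c + (8 + c² - 3*D - 3*c + D*c))*1 = (8 + c² - 3*D - 2*c + D*c)*1 = 8 + c² - 3*D - 2*c + D*c)
40766 - M(9, 85) = 40766 - (8 + 9² - 3*85 - 2*9 + 85*9) = 40766 - (8 + 81 - 255 - 18 + 765) = 40766 - 1*581 = 40766 - 581 = 40185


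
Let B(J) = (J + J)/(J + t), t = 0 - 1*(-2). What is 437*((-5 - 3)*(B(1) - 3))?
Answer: 24472/3 ≈ 8157.3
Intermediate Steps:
t = 2 (t = 0 + 2 = 2)
B(J) = 2*J/(2 + J) (B(J) = (J + J)/(J + 2) = (2*J)/(2 + J) = 2*J/(2 + J))
437*((-5 - 3)*(B(1) - 3)) = 437*((-5 - 3)*(2*1/(2 + 1) - 3)) = 437*(-8*(2*1/3 - 3)) = 437*(-8*(2*1*(⅓) - 3)) = 437*(-8*(⅔ - 3)) = 437*(-8*(-7/3)) = 437*(56/3) = 24472/3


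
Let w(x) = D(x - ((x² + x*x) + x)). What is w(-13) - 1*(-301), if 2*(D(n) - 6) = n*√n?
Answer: 307 - 2197*I*√2 ≈ 307.0 - 3107.0*I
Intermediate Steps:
D(n) = 6 + n^(3/2)/2 (D(n) = 6 + (n*√n)/2 = 6 + n^(3/2)/2)
w(x) = 6 + √2*(-x²)^(3/2) (w(x) = 6 + (x - ((x² + x*x) + x))^(3/2)/2 = 6 + (x - ((x² + x²) + x))^(3/2)/2 = 6 + (x - (2*x² + x))^(3/2)/2 = 6 + (x - (x + 2*x²))^(3/2)/2 = 6 + (x + (-x - 2*x²))^(3/2)/2 = 6 + (-2*x²)^(3/2)/2 = 6 + (2*√2*(-x²)^(3/2))/2 = 6 + √2*(-x²)^(3/2))
w(-13) - 1*(-301) = (6 + √2*(-1*(-13)²)^(3/2)) - 1*(-301) = (6 + √2*(-1*169)^(3/2)) + 301 = (6 + √2*(-169)^(3/2)) + 301 = (6 + √2*(-2197*I)) + 301 = (6 - 2197*I*√2) + 301 = 307 - 2197*I*√2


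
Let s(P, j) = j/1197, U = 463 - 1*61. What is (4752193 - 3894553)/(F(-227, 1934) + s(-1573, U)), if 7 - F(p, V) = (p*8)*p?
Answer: -342198360/164477641 ≈ -2.0805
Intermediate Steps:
U = 402 (U = 463 - 61 = 402)
F(p, V) = 7 - 8*p² (F(p, V) = 7 - p*8*p = 7 - 8*p*p = 7 - 8*p²)
s(P, j) = j/1197 (s(P, j) = j*(1/1197) = j/1197)
(4752193 - 3894553)/(F(-227, 1934) + s(-1573, U)) = (4752193 - 3894553)/((7 - 8*(-227)²) + (1/1197)*402) = 857640/((7 - 8*51529) + 134/399) = 857640/((7 - 412232) + 134/399) = 857640/(-412225 + 134/399) = 857640/(-164477641/399) = 857640*(-399/164477641) = -342198360/164477641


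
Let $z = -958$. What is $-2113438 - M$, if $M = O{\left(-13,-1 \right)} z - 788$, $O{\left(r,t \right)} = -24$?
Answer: $-2135642$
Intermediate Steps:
$M = 22204$ ($M = \left(-24\right) \left(-958\right) - 788 = 22992 - 788 = 22204$)
$-2113438 - M = -2113438 - 22204 = -2135642$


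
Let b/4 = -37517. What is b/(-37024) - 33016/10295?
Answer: 80641419/95290520 ≈ 0.84627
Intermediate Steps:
b = -150068 (b = 4*(-37517) = -150068)
b/(-37024) - 33016/10295 = -150068/(-37024) - 33016/10295 = -150068*(-1/37024) - 33016*1/10295 = 37517/9256 - 33016/10295 = 80641419/95290520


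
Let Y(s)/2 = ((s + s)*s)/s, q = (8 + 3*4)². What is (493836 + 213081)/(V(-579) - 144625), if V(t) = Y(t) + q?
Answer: -235639/48847 ≈ -4.8240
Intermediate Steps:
q = 400 (q = (8 + 12)² = 20² = 400)
Y(s) = 4*s (Y(s) = 2*(((s + s)*s)/s) = 2*(((2*s)*s)/s) = 2*((2*s²)/s) = 2*(2*s) = 4*s)
V(t) = 400 + 4*t (V(t) = 4*t + 400 = 400 + 4*t)
(493836 + 213081)/(V(-579) - 144625) = (493836 + 213081)/((400 + 4*(-579)) - 144625) = 706917/((400 - 2316) - 144625) = 706917/(-1916 - 144625) = 706917/(-146541) = 706917*(-1/146541) = -235639/48847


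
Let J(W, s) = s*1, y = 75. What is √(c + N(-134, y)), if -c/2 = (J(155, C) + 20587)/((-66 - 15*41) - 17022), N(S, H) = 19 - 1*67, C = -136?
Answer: I*√1590992214/5901 ≈ 6.7594*I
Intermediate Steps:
J(W, s) = s
N(S, H) = -48 (N(S, H) = 19 - 67 = -48)
c = 13634/5901 (c = -2*(-136 + 20587)/((-66 - 15*41) - 17022) = -40902/((-66 - 615) - 17022) = -40902/(-681 - 17022) = -40902/(-17703) = -40902*(-1)/17703 = -2*(-6817/5901) = 13634/5901 ≈ 2.3105)
√(c + N(-134, y)) = √(13634/5901 - 48) = √(-269614/5901) = I*√1590992214/5901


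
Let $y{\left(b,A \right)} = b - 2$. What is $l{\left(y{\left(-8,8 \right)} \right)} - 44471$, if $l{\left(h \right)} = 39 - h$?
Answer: $-44422$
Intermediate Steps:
$y{\left(b,A \right)} = -2 + b$
$l{\left(y{\left(-8,8 \right)} \right)} - 44471 = \left(39 - \left(-2 - 8\right)\right) - 44471 = \left(39 - -10\right) - 44471 = \left(39 + 10\right) - 44471 = 49 - 44471 = -44422$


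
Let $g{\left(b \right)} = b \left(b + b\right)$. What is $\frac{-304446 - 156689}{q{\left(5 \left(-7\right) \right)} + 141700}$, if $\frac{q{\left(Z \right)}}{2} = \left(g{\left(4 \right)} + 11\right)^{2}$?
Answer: $- \frac{461135}{145398} \approx -3.1715$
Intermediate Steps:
$g{\left(b \right)} = 2 b^{2}$ ($g{\left(b \right)} = b 2 b = 2 b^{2}$)
$q{\left(Z \right)} = 3698$ ($q{\left(Z \right)} = 2 \left(2 \cdot 4^{2} + 11\right)^{2} = 2 \left(2 \cdot 16 + 11\right)^{2} = 2 \left(32 + 11\right)^{2} = 2 \cdot 43^{2} = 2 \cdot 1849 = 3698$)
$\frac{-304446 - 156689}{q{\left(5 \left(-7\right) \right)} + 141700} = \frac{-304446 - 156689}{3698 + 141700} = - \frac{461135}{145398}$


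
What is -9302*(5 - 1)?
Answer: -37208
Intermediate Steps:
-9302*(5 - 1) = -9302*4 = -37208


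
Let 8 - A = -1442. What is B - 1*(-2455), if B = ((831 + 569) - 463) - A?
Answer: 1942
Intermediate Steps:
A = 1450 (A = 8 - 1*(-1442) = 8 + 1442 = 1450)
B = -513 (B = ((831 + 569) - 463) - 1*1450 = (1400 - 463) - 1450 = 937 - 1450 = -513)
B - 1*(-2455) = -513 - 1*(-2455) = -513 + 2455 = 1942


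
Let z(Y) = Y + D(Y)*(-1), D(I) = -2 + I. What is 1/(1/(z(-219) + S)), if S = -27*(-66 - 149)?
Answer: 5807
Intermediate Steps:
S = 5805 (S = -27*(-215) = 5805)
z(Y) = 2 (z(Y) = Y + (-2 + Y)*(-1) = Y + (2 - Y) = 2)
1/(1/(z(-219) + S)) = 1/(1/(2 + 5805)) = 1/(1/5807) = 5807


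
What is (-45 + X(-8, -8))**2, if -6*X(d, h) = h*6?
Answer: 1369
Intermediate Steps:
X(d, h) = -h (X(d, h) = -h*6/6 = -h)
(-45 + X(-8, -8))**2 = (-45 - 1*(-8))**2 = (-45 + 8)**2 = (-37)**2 = 1369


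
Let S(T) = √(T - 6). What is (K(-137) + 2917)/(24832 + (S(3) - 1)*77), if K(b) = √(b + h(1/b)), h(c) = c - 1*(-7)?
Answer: 72210335/612827812 + 231*√813369/83957410244 - 224609*I*√3/612827812 + 74265*I*√271123/83957410244 ≈ 0.11783 - 0.00017423*I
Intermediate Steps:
h(c) = 7 + c (h(c) = c + 7 = 7 + c)
S(T) = √(-6 + T)
K(b) = √(7 + b + 1/b) (K(b) = √(b + (7 + 1/b)) = √(7 + b + 1/b))
(K(-137) + 2917)/(24832 + (S(3) - 1)*77) = (√(7 - 137 + 1/(-137)) + 2917)/(24832 + (√(-6 + 3) - 1)*77) = (√(7 - 137 - 1/137) + 2917)/(24832 + (√(-3) - 1)*77) = (√(-17811/137) + 2917)/(24832 + (I*√3 - 1)*77) = (3*I*√271123/137 + 2917)/(24832 + (-1 + I*√3)*77) = (2917 + 3*I*√271123/137)/(24832 + (-77 + 77*I*√3)) = (2917 + 3*I*√271123/137)/(24755 + 77*I*√3)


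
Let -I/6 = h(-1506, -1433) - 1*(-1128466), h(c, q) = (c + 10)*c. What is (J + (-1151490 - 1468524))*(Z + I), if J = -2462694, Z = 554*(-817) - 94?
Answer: 105422296733712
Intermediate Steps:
Z = -452712 (Z = -452618 - 94 = -452712)
h(c, q) = c*(10 + c) (h(c, q) = (10 + c)*c = c*(10 + c))
I = -20288652 (I = -6*(-1506*(10 - 1506) - 1*(-1128466)) = -6*(-1506*(-1496) + 1128466) = -6*(2252976 + 1128466) = -6*3381442 = -20288652)
(J + (-1151490 - 1468524))*(Z + I) = (-2462694 + (-1151490 - 1468524))*(-452712 - 20288652) = (-2462694 - 2620014)*(-20741364) = -5082708*(-20741364) = 105422296733712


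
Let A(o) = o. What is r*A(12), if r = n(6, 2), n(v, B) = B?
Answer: 24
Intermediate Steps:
r = 2
r*A(12) = 2*12 = 24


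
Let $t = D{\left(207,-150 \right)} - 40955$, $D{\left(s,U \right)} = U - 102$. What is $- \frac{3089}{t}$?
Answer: $\frac{3089}{41207} \approx 0.074963$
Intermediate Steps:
$D{\left(s,U \right)} = -102 + U$
$t = -41207$ ($t = \left(-102 - 150\right) - 40955 = -252 - 40955 = -41207$)
$- \frac{3089}{t} = - \frac{3089}{-41207} = \left(-3089\right) \left(- \frac{1}{41207}\right) = \frac{3089}{41207}$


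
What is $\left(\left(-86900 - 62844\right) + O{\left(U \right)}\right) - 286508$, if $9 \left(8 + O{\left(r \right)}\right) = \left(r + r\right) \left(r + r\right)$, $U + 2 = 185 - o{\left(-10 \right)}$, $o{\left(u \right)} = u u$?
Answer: $- \frac{3898784}{9} \approx -4.332 \cdot 10^{5}$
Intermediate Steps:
$o{\left(u \right)} = u^{2}$
$U = 83$ ($U = -2 + \left(185 - \left(-10\right)^{2}\right) = -2 + \left(185 - 100\right) = -2 + 85 = 83$)
$O{\left(r \right)} = -8 + \frac{4 r^{2}}{9}$ ($O{\left(r \right)} = -8 + \frac{\left(r + r\right) \left(r + r\right)}{9} = -8 + \frac{2 r 2 r}{9} = -8 + \frac{4 r^{2}}{9}$)
$\left(\left(-86900 - 62844\right) + O{\left(U \right)}\right) - 286508 = \left(\left(-86900 - 62844\right) - \left(8 - \frac{4 \cdot 83^{2}}{9}\right)\right) - 286508 = \left(\left(-86900 - 62844\right) + \left(-8 + \frac{4}{9} \cdot 6889\right)\right) - 286508 = \left(-149744 + \left(-8 + \frac{27556}{9}\right)\right) - 286508 = \left(-149744 + \frac{27484}{9}\right) - 286508 = - \frac{1320212}{9} - 286508 = - \frac{3898784}{9}$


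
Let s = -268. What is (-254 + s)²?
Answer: 272484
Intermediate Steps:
(-254 + s)² = (-254 - 268)² = (-522)² = 272484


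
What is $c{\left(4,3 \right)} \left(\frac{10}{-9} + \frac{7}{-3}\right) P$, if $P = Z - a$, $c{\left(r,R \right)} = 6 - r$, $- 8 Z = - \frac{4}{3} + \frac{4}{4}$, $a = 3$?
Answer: $\frac{2201}{108} \approx 20.38$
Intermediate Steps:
$Z = \frac{1}{24}$ ($Z = - \frac{- \frac{4}{3} + \frac{4}{4}}{8} = - \frac{\left(-4\right) \frac{1}{3} + 4 \cdot \frac{1}{4}}{8} = - \frac{- \frac{4}{3} + 1}{8} = \left(- \frac{1}{8}\right) \left(- \frac{1}{3}\right) = \frac{1}{24} \approx 0.041667$)
$P = - \frac{71}{24}$ ($P = \frac{1}{24} - 3 = - \frac{71}{24} \approx -2.9583$)
$c{\left(4,3 \right)} \left(\frac{10}{-9} + \frac{7}{-3}\right) P = \left(6 - 4\right) \left(\frac{10}{-9} + \frac{7}{-3}\right) \left(- \frac{71}{24}\right) = \left(6 - 4\right) \left(10 \left(- \frac{1}{9}\right) + 7 \left(- \frac{1}{3}\right)\right) \left(- \frac{71}{24}\right) = 2 \left(- \frac{10}{9} - \frac{7}{3}\right) \left(- \frac{71}{24}\right) = 2 \left(- \frac{31}{9}\right) \left(- \frac{71}{24}\right) = \left(- \frac{62}{9}\right) \left(- \frac{71}{24}\right) = \frac{2201}{108}$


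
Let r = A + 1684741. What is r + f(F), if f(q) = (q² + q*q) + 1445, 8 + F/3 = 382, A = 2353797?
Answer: 6557751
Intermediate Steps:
F = 1122 (F = -24 + 3*382 = -24 + 1146 = 1122)
r = 4038538 (r = 2353797 + 1684741 = 4038538)
f(q) = 1445 + 2*q² (f(q) = (q² + q²) + 1445 = 2*q² + 1445 = 1445 + 2*q²)
r + f(F) = 4038538 + (1445 + 2*1122²) = 4038538 + (1445 + 2*1258884) = 4038538 + (1445 + 2517768) = 4038538 + 2519213 = 6557751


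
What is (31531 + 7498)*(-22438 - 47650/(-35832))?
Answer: -15688697223107/17916 ≈ -8.7568e+8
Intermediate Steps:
(31531 + 7498)*(-22438 - 47650/(-35832)) = 39029*(-22438 - 47650*(-1/35832)) = 39029*(-22438 + 23825/17916) = 39029*(-401975383/17916) = -15688697223107/17916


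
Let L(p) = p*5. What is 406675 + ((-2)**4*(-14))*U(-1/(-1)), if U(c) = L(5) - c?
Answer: 401299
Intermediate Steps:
L(p) = 5*p
U(c) = 25 - c (U(c) = 5*5 - c = 25 - c)
406675 + ((-2)**4*(-14))*U(-1/(-1)) = 406675 + ((-2)**4*(-14))*(25 - (-1)/(-1)) = 406675 + (16*(-14))*(25 - (-1)*(-1)) = 406675 - 224*(25 - 1*1) = 406675 - 224*(25 - 1) = 406675 - 224*24 = 406675 - 5376 = 401299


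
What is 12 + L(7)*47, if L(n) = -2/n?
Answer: -10/7 ≈ -1.4286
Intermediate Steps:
12 + L(7)*47 = 12 - 2/7*47 = 12 - 94/7 = -10/7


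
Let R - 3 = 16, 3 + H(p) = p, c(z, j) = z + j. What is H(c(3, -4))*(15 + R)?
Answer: -136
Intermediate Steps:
c(z, j) = j + z
H(p) = -3 + p
R = 19 (R = 3 + 16 = 19)
H(c(3, -4))*(15 + R) = (-3 + (-4 + 3))*(15 + 19) = (-3 - 1)*34 = -4*34 = -136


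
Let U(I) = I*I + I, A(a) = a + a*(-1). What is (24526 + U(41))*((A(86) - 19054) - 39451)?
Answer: -1535639240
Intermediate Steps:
A(a) = 0 (A(a) = a - a = 0)
U(I) = I + I² (U(I) = I² + I = I + I²)
(24526 + U(41))*((A(86) - 19054) - 39451) = (24526 + 41*(1 + 41))*((0 - 19054) - 39451) = (24526 + 41*42)*(-19054 - 39451) = (24526 + 1722)*(-58505) = 26248*(-58505) = -1535639240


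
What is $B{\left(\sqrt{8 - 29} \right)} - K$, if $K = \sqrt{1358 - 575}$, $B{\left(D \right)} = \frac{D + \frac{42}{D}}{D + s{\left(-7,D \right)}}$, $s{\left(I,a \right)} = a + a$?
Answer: $- \frac{1}{3} - 3 \sqrt{87} \approx -28.315$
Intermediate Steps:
$s{\left(I,a \right)} = 2 a$
$B{\left(D \right)} = \frac{D + \frac{42}{D}}{3 D}$ ($B{\left(D \right)} = \frac{D + \frac{42}{D}}{D + 2 D} = \frac{D + \frac{42}{D}}{3 D}$)
$K = 3 \sqrt{87}$ ($K = \sqrt{783} = 3 \sqrt{87} \approx 27.982$)
$B{\left(\sqrt{8 - 29} \right)} - K = \left(\frac{1}{3} + \frac{14}{8 - 29}\right) - 3 \sqrt{87} = \left(\frac{1}{3} + \frac{14}{-21}\right) - 3 \sqrt{87} = \left(\frac{1}{3} + 14 \left(- \frac{1}{21}\right)\right) - 3 \sqrt{87} = \left(\frac{1}{3} - \frac{2}{3}\right) - 3 \sqrt{87} = - \frac{1}{3} - 3 \sqrt{87}$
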